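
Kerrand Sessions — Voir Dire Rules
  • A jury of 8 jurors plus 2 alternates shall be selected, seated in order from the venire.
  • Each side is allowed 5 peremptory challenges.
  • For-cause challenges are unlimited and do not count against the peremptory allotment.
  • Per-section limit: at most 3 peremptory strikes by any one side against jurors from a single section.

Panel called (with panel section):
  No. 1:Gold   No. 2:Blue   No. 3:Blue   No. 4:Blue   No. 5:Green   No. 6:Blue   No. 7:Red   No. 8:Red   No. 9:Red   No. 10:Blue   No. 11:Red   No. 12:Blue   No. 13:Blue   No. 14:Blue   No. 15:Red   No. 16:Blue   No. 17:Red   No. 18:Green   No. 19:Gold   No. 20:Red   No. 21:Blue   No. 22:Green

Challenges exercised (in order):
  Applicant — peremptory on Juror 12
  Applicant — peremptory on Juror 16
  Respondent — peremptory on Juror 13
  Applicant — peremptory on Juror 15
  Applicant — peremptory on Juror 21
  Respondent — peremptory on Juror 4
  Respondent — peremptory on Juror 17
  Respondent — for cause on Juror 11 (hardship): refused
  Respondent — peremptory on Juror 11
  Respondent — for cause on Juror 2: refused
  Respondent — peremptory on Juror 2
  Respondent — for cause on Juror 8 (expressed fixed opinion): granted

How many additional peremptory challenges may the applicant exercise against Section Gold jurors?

1

Applicant peremptories so far: #12, #16, #15, #21 — 4 of 5 used, 1 left overall.
Against Section Gold: none yet — per-section cap 3 leaves 3.
Binding limit: min(1, 3) = 1.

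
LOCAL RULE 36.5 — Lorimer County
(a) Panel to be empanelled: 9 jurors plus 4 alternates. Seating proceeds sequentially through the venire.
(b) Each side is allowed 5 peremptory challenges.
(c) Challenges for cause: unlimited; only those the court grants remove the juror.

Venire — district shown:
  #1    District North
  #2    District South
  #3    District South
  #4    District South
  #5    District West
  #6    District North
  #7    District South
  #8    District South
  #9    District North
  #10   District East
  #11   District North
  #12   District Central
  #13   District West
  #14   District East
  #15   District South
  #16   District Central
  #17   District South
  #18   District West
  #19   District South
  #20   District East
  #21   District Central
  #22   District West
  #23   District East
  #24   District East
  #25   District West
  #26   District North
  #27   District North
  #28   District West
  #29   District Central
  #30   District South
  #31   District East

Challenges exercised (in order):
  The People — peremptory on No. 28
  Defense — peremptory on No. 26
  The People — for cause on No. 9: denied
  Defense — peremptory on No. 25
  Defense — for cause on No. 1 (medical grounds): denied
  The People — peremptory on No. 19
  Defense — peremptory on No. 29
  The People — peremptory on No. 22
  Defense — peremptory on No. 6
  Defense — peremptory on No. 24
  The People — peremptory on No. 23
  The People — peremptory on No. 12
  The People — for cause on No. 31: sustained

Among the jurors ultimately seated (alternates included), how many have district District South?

Removed: #6, #12, #19, #22, #23, #24, #25, #26, #28, #29, #31.
Seated (13 incl. alternates): #1, #2, #3, #4, #5, #7, #8, #9, #10, #11, #13, #14, #15.
Of those, in District South: #2, #3, #4, #7, #8, #15 → 6.

6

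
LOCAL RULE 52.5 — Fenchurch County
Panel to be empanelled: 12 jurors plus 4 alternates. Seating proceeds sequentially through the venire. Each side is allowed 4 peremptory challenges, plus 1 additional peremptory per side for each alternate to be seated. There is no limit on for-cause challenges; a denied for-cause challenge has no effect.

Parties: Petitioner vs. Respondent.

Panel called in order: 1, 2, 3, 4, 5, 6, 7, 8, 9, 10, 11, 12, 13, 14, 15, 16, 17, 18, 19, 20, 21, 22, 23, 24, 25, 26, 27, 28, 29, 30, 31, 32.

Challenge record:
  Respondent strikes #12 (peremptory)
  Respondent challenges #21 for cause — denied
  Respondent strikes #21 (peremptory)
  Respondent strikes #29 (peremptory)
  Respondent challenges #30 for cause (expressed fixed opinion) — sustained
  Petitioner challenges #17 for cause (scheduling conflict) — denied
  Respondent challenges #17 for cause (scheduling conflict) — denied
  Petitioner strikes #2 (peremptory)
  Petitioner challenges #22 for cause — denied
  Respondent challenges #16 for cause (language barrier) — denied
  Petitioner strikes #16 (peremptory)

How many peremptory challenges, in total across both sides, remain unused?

Petitioner allotment: 4 base + 1 × 4 alternates = 8. Respondent allotment: 4 base + 1 × 4 alternates = 8.
Petitioner peremptories used: #2, #16 — 2 (for-cause on #17, #22 don't count).
Respondent peremptories used: #12, #21, #29 — 3 (for-cause on #21, #30, #17, #16 don't count).
Remaining: (8 − 2) + (8 − 3) = 11.

11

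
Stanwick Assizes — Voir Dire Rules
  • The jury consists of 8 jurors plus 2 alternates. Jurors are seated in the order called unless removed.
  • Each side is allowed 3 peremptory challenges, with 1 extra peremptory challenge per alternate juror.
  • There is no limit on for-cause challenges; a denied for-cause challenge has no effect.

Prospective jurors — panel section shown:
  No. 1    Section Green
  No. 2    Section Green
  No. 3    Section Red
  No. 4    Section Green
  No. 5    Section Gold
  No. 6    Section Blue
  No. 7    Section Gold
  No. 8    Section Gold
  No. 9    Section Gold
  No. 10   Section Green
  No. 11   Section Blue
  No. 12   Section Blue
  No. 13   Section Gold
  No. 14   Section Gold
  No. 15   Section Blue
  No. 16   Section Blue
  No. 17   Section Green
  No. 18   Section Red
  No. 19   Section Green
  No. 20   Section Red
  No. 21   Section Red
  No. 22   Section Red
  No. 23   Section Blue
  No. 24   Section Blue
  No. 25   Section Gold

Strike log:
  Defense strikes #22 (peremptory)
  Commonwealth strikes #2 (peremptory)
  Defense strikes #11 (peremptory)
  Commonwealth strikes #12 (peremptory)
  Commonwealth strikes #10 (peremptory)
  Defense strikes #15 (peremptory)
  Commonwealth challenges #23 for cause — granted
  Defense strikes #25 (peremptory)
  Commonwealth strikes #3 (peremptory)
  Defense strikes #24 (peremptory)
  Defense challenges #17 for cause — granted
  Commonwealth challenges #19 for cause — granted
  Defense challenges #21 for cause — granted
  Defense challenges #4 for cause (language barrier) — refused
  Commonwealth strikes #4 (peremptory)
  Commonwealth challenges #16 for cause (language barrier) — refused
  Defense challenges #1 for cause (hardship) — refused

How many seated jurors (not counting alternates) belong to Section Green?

Removed: #2, #3, #4, #10, #11, #12, #15, #17, #19, #21, #22, #23, #24, #25.
Seated jurors 1–8: #1, #5, #6, #7, #8, #9, #13, #14 (alternates #16, #18 not counted).
Of those, in Section Green: #1 → 1.

1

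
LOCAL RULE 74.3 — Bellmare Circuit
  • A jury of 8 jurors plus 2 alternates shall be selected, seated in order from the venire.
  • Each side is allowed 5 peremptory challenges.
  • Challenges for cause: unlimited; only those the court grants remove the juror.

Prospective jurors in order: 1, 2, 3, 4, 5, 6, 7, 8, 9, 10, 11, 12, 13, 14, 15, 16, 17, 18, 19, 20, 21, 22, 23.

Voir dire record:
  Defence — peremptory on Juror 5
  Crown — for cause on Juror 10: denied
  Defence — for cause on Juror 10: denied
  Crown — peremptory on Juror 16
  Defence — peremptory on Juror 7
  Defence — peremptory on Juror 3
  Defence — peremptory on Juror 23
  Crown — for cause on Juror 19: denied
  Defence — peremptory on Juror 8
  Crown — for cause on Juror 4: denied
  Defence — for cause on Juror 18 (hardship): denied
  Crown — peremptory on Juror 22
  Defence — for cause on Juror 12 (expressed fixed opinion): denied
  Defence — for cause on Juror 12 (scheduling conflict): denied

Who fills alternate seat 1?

13

Removed: #3, #5, #7, #8, #16, #22, #23. (#4, #10, #12, #18, #19 stay — for-cause denied.)
Seating in order: seats 1–8 → #1, #2, #4, #6, #9, #10, #11, #12; alternates → #13, #14.
So alternate 1 is #13.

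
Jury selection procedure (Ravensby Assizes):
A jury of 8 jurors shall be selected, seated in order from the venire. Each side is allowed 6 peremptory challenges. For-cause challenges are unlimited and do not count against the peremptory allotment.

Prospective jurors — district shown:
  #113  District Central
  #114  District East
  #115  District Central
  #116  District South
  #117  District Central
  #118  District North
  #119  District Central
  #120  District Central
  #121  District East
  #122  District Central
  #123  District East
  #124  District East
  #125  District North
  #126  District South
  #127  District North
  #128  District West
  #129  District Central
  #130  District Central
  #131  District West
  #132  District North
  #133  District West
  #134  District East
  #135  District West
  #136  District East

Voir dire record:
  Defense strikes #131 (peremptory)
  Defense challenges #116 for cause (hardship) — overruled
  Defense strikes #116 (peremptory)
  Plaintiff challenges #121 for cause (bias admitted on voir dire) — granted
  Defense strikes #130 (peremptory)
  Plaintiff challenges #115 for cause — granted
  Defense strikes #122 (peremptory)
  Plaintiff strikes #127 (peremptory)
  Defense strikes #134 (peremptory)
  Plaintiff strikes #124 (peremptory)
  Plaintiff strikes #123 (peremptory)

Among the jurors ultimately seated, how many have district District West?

0

Removed: #115, #116, #121, #122, #123, #124, #127, #130, #131, #134.
Seated jurors 1–8: #113, #114, #117, #118, #119, #120, #125, #126.
None of those are in District West → 0.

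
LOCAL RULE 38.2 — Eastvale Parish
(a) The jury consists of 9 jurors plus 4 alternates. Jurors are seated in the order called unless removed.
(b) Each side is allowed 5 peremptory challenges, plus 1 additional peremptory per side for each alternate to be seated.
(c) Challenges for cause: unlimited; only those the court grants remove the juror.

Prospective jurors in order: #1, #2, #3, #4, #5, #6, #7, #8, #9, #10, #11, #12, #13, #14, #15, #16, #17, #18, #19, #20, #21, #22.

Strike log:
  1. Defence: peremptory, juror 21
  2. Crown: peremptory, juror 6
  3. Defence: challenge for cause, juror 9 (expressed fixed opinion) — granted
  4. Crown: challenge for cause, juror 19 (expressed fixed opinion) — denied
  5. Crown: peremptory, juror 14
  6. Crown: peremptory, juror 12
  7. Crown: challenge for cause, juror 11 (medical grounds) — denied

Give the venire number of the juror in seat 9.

11

Removed: #6, #9, #12, #14, #21. (#11, #19 stay — for-cause denied.)
Filling seats in venire order through position 9: #1, #2, #3, #4, #5, #7, #8, #10, #11.
So seat 9 is #11.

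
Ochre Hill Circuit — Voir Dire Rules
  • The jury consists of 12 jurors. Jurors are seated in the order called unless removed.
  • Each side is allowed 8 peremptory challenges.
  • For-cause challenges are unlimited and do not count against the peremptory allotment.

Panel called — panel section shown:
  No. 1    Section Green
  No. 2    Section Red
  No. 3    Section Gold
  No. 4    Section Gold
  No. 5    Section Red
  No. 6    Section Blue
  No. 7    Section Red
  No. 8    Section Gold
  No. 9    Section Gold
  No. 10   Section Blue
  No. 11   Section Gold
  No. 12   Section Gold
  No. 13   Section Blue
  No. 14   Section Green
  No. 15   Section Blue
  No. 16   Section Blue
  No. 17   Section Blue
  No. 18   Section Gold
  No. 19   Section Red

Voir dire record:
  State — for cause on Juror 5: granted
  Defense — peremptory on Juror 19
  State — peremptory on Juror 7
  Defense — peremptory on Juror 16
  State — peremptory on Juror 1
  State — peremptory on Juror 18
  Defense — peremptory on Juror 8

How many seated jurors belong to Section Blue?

5

Removed: #1, #5, #7, #8, #16, #18, #19.
Seated jurors 1–12: #2, #3, #4, #6, #9, #10, #11, #12, #13, #14, #15, #17.
Of those, in Section Blue: #6, #10, #13, #15, #17 → 5.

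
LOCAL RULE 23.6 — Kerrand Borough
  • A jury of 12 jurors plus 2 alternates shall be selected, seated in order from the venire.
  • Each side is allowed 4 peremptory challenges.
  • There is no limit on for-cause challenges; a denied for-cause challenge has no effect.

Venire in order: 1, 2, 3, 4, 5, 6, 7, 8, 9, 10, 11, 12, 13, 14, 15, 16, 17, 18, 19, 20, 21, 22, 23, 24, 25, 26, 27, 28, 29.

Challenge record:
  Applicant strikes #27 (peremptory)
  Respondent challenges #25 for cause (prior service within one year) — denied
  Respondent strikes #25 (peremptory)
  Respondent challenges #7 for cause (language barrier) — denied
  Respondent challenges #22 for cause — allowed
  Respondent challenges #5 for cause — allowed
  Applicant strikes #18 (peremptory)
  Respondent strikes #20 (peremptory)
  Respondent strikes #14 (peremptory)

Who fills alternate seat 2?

Removed: #5, #14, #18, #20, #22, #25, #27. (#7 stays — for-cause denied.)
Filling seats in venire order through position 14: #1, #2, #3, #4, #6, #7, #8, #9, #10, #11, #12, #13, #15, #16.
So alternate 2 is #16.

16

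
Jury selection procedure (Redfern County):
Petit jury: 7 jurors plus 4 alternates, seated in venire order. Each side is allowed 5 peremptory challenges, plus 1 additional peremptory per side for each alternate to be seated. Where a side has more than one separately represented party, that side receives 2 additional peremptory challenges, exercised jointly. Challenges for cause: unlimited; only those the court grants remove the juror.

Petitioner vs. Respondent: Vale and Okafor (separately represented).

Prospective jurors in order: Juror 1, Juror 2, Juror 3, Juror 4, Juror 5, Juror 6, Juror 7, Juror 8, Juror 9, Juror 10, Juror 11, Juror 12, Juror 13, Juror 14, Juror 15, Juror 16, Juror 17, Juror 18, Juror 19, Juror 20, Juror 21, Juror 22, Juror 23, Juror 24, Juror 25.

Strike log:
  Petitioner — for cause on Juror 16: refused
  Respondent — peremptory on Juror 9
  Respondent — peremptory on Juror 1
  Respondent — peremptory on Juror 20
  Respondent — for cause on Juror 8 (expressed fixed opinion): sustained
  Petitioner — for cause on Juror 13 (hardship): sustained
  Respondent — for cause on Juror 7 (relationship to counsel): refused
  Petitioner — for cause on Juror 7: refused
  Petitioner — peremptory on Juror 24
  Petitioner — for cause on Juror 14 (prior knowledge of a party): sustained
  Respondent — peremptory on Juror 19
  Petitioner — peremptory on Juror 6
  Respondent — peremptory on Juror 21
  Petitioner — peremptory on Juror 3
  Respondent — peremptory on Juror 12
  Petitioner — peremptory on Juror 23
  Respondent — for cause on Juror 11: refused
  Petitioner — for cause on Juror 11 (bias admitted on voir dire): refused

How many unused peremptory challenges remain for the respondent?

5

Respondent allotment: 5 base + 1 × 4 alternates + 2 multi-party = 11.
Respondent peremptories used: #9, #1, #20, #19, #21, #12 — 6 (for-cause on #8, #7, #11 don't count).
Remaining: 11 − 6 = 5.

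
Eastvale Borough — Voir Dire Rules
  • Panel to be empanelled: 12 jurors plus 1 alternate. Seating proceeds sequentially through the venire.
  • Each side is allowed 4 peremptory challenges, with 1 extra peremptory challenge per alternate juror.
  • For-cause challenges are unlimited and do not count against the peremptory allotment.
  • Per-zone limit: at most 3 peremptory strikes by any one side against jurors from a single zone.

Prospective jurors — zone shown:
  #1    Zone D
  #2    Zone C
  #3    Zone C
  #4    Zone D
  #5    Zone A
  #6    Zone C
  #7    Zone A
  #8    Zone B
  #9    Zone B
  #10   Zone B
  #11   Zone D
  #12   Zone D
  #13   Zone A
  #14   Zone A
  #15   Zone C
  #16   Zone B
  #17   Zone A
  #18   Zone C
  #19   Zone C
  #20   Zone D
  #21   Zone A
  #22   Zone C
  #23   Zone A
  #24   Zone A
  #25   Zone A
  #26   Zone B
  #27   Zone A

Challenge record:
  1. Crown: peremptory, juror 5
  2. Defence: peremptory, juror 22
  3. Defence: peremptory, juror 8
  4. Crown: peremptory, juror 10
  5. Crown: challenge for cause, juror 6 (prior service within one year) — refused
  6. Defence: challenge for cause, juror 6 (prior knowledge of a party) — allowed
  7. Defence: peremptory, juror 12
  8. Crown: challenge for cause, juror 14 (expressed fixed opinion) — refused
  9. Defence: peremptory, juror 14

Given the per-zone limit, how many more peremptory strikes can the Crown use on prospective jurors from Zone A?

2

Crown peremptories so far: #5, #10 — 2 of 5 used, 3 left overall.
Against Zone A: #5 — 1 used; per-zone cap 3 leaves 2.
Binding limit: min(3, 2) = 2.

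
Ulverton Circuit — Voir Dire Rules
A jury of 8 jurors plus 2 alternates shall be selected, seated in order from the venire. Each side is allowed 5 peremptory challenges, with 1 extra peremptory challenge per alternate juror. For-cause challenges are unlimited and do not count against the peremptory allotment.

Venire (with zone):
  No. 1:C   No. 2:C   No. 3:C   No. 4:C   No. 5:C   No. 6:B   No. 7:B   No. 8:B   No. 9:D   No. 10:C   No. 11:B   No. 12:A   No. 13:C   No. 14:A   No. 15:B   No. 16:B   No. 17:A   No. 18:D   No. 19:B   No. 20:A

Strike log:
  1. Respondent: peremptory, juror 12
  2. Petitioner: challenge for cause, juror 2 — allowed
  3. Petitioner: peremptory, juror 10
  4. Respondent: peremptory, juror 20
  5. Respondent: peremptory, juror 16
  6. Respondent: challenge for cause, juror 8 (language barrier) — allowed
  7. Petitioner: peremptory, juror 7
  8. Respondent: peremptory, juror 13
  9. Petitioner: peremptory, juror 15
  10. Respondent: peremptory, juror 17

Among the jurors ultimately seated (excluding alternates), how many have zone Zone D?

1

Removed: #2, #7, #8, #10, #12, #13, #15, #16, #17, #20.
Seated jurors 1–8: #1, #3, #4, #5, #6, #9, #11, #14 (alternates #18, #19 not counted).
Of those, in Zone D: #9 → 1.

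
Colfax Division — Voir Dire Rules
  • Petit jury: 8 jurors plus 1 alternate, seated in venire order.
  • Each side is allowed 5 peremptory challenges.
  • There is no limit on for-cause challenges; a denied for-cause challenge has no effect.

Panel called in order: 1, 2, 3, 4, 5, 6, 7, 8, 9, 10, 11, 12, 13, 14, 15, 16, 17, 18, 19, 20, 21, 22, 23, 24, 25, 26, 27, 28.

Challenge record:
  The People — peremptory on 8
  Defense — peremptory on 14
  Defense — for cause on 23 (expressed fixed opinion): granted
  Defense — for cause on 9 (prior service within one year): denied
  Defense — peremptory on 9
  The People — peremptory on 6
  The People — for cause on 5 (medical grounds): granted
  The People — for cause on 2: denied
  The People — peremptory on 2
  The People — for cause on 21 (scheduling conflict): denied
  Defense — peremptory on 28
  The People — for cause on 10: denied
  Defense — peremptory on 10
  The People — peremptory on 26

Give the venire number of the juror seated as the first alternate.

16

Removed: #2, #5, #6, #8, #9, #10, #14, #23, #26, #28. (#21 stays — for-cause denied.)
Seating in order: seats 1–8 → #1, #3, #4, #7, #11, #12, #13, #15; alternates → #16.
So alternate 1 is #16.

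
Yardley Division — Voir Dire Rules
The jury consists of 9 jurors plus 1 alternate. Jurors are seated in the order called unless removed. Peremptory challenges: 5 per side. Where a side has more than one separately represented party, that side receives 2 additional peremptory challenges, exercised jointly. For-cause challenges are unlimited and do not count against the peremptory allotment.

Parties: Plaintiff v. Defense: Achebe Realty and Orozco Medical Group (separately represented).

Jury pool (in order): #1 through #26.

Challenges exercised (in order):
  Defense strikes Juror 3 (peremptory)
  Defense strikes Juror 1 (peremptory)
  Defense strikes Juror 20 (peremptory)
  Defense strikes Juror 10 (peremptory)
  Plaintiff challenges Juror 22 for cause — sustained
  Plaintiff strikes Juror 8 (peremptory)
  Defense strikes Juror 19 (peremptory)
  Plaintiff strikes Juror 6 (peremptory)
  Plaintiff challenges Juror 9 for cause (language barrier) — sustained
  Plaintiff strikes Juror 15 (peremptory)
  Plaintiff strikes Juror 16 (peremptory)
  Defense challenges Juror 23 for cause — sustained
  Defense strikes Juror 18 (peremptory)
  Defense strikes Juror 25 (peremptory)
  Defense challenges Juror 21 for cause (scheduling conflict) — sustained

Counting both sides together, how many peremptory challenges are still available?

Plaintiff allotment: 5. Defense allotment: 5 base + 2 multi-party = 7.
Plaintiff peremptories used: #8, #6, #15, #16 — 4 (for-cause on #22, #9 don't count).
Defense peremptories used: #3, #1, #20, #10, #19, #18, #25 — 7 (for-cause on #23, #21 don't count).
Remaining: (5 − 4) + (7 − 7) = 1.

1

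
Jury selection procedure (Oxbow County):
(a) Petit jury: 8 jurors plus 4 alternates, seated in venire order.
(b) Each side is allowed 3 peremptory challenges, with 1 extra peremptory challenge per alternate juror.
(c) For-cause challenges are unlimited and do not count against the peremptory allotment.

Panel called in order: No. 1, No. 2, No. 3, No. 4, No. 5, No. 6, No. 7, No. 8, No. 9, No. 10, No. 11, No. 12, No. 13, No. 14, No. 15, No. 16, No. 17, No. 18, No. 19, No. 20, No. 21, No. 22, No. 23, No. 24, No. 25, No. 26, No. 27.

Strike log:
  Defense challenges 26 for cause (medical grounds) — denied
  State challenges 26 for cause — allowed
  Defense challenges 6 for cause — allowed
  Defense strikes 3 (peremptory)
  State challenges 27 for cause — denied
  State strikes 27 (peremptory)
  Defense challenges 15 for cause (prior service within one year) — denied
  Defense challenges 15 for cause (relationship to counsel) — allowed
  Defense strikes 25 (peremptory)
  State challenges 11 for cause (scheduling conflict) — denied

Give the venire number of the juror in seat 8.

Removed: #3, #6, #15, #25, #26, #27. (#11 stays — for-cause denied.)
Seating in order: seats 1–8 → #1, #2, #4, #5, #7, #8, #9, #10; alternates → #11, #12, #13, #14.
So seat 8 is #10.

10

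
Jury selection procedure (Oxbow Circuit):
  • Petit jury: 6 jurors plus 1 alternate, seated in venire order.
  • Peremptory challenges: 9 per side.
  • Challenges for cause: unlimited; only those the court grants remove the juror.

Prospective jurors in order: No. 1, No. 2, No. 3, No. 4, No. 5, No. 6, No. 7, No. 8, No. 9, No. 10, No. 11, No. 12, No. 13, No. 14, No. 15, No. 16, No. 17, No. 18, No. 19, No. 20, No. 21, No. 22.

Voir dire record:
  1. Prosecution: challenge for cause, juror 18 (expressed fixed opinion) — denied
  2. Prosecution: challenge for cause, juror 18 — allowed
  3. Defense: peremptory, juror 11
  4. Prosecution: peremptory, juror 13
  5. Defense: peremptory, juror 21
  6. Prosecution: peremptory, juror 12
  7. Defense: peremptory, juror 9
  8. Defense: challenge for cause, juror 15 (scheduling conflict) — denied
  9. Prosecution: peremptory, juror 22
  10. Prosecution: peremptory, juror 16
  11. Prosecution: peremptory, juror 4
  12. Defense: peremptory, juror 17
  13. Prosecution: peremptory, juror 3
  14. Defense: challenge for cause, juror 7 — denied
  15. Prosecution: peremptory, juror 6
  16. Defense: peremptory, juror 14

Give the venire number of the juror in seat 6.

10

Removed: #3, #4, #6, #9, #11, #12, #13, #14, #16, #17, #18, #21, #22. (#7, #15 stay — for-cause denied.)
Filling seats in venire order through position 6: #1, #2, #5, #7, #8, #10.
So seat 6 is #10.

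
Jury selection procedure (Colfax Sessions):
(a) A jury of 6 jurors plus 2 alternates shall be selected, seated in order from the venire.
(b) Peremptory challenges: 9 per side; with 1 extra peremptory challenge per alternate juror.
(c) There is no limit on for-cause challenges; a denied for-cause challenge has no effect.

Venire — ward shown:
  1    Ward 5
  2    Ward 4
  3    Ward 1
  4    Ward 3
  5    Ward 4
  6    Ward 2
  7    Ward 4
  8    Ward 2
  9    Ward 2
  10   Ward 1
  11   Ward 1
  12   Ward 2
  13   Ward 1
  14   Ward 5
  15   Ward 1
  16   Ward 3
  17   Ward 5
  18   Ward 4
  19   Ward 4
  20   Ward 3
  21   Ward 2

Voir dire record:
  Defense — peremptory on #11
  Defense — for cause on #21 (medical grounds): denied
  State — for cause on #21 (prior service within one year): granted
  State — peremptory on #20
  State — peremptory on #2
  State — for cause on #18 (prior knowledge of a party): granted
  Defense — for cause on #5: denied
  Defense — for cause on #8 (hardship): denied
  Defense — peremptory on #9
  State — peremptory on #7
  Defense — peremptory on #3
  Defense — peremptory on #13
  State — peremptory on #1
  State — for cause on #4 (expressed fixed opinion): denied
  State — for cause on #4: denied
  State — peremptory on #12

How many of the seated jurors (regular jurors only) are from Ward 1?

Removed: #1, #2, #3, #7, #9, #11, #12, #13, #18, #20, #21.
Seated jurors 1–6: #4, #5, #6, #8, #10, #14 (alternates #15, #16 not counted).
Of those, in Ward 1: #10 → 1.

1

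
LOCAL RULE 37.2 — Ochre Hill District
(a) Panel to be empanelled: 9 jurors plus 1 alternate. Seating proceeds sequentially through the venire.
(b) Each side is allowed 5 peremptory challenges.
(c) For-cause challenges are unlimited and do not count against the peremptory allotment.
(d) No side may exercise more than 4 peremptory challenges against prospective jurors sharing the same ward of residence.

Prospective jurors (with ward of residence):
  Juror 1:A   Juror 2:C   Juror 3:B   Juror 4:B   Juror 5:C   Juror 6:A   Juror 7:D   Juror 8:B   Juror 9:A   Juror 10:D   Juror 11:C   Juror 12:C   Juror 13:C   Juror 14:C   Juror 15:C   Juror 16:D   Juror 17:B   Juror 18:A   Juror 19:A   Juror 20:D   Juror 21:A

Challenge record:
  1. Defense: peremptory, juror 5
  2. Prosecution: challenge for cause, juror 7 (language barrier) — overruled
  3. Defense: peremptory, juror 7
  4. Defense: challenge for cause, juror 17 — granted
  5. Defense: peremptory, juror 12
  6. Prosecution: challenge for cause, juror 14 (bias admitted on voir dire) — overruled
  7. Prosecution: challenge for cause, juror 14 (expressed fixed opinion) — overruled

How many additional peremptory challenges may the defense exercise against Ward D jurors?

2

Defense peremptories so far: #5, #7, #12 — 3 of 5 used, 2 left overall.
Against Ward D: #7 — 1 used; per-ward cap 4 leaves 3.
Binding limit: min(2, 3) = 2.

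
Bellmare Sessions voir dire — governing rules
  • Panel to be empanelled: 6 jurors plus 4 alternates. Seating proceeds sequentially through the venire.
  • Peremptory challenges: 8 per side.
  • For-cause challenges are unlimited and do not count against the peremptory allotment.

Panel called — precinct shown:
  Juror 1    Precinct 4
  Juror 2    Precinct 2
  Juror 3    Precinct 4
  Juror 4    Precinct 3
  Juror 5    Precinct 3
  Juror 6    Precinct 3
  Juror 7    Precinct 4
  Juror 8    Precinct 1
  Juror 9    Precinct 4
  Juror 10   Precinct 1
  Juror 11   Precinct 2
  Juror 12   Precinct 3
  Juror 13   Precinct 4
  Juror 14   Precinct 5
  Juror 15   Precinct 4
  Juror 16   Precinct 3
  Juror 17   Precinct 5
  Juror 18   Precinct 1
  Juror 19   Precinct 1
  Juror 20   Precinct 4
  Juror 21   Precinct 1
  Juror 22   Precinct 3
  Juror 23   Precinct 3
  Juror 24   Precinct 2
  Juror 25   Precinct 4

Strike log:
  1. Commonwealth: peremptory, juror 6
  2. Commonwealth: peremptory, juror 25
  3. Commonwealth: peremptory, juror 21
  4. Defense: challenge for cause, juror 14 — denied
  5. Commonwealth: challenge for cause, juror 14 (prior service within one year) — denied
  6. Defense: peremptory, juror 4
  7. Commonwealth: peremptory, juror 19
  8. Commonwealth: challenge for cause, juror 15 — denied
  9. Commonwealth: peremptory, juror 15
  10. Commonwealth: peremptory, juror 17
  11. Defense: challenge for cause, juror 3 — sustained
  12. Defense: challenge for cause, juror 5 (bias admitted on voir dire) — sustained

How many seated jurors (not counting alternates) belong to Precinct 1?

2

Removed: #3, #4, #5, #6, #15, #17, #19, #21, #25.
Seated jurors 1–6: #1, #2, #7, #8, #9, #10 (alternates #11, #12, #13, #14 not counted).
Of those, in Precinct 1: #8, #10 → 2.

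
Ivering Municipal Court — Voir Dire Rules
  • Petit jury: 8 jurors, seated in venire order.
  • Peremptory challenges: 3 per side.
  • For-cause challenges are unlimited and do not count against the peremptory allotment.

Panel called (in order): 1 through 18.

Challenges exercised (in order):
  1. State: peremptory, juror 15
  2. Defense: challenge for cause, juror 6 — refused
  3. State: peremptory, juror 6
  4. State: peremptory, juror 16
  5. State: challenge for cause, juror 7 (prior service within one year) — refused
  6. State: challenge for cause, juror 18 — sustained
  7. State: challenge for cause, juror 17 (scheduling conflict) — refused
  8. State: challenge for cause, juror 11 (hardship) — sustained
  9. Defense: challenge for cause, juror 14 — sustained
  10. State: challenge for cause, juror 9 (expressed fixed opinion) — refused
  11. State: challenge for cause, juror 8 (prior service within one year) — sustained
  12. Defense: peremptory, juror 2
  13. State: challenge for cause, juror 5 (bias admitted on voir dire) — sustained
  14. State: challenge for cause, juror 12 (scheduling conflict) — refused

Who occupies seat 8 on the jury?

13

Removed: #2, #5, #6, #8, #11, #14, #15, #16, #18. (#7, #9, #12, #17 stay — for-cause denied.)
Seating in order: seats 1–8 → #1, #3, #4, #7, #9, #10, #12, #13.
So seat 8 is #13.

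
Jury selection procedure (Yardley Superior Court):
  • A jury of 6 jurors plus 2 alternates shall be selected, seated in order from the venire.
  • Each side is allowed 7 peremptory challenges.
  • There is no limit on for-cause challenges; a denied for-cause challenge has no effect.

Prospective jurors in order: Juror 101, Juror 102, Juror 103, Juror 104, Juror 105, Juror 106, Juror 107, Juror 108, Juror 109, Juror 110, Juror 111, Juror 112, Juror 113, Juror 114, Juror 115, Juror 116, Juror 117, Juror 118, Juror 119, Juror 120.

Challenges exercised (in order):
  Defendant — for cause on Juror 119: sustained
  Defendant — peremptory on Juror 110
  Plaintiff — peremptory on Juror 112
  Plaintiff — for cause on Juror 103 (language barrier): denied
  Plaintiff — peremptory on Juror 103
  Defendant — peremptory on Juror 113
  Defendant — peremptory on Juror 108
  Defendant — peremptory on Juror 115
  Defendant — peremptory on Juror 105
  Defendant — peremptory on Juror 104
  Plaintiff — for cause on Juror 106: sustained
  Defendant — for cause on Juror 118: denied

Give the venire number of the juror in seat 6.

Removed: #103, #104, #105, #106, #108, #110, #112, #113, #115, #119. (#118 stays — for-cause denied.)
Filling seats in venire order through position 6: #101, #102, #107, #109, #111, #114.
So seat 6 is #114.

114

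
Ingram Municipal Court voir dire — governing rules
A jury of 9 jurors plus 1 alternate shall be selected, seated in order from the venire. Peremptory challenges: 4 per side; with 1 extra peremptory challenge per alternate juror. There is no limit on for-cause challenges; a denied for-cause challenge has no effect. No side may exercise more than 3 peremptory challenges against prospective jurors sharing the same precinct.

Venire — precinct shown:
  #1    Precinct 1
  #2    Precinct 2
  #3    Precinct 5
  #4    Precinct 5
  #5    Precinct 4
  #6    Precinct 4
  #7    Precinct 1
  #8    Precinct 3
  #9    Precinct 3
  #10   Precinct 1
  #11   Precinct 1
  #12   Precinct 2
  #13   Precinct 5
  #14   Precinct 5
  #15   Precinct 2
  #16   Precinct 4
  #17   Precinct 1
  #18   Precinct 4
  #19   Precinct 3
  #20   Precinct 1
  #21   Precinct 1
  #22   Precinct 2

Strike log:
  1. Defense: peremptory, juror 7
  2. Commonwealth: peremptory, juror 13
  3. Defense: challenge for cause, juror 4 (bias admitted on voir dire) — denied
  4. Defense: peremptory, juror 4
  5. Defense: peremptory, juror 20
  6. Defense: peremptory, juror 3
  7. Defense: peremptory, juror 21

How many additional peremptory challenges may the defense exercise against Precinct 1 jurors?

Defense peremptories so far: #7, #4, #20, #3, #21 — 5 of 5 used, 0 left overall.
Against Precinct 1: #7, #20, #21 — 3 used; per-precinct cap 3 leaves 0.
Binding limit: min(0, 0) = 0.

0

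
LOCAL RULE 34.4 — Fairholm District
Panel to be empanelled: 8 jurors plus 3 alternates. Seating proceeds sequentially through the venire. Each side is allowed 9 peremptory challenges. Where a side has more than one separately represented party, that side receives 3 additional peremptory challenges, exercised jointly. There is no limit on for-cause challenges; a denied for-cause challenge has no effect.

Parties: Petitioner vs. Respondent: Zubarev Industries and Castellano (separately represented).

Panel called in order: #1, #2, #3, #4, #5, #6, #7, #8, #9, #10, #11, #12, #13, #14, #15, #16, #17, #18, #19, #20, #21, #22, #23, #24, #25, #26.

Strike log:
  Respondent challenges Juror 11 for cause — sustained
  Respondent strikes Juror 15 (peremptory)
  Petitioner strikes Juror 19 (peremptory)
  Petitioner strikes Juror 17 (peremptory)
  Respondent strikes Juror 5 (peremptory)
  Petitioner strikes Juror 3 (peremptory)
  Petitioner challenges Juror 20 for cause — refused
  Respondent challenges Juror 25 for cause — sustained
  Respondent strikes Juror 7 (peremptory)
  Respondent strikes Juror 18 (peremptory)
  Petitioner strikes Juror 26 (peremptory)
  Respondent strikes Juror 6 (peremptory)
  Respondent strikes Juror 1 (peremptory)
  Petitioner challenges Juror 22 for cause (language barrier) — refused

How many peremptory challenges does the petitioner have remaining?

5

Petitioner allotment: 9.
Petitioner peremptories used: #19, #17, #3, #26 — 4 (for-cause on #20, #22 don't count).
Remaining: 9 − 4 = 5.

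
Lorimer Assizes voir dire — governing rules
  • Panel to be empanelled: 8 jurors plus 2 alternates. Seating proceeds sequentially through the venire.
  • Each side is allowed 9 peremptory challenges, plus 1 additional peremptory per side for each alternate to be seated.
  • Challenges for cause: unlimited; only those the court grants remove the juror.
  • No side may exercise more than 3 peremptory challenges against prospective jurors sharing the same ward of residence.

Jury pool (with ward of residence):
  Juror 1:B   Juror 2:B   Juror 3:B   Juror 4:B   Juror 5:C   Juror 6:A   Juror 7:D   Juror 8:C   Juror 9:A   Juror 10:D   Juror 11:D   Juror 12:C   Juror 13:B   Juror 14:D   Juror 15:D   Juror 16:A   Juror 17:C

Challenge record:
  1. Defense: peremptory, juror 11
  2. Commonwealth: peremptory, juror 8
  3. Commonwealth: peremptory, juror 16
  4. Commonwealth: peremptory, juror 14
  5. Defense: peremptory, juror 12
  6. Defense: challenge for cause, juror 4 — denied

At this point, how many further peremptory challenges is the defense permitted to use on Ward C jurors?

2

Defense peremptories so far: #11, #12 — 2 of 11 used, 9 left overall.
Against Ward C: #12 — 1 used; per-ward cap 3 leaves 2.
Binding limit: min(9, 2) = 2.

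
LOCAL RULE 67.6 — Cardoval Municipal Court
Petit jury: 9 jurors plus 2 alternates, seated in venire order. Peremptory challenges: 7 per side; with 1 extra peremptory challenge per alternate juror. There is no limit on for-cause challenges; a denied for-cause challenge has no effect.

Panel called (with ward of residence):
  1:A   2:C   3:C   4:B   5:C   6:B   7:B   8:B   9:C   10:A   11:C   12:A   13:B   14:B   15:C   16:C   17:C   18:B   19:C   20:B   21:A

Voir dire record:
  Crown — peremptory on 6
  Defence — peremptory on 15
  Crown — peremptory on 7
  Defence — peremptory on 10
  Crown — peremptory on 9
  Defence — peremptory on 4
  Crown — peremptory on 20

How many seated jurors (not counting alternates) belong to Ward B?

Removed: #4, #6, #7, #9, #10, #15, #20.
Seated jurors 1–9: #1, #2, #3, #5, #8, #11, #12, #13, #14 (alternates #16, #17 not counted).
Of those, in Ward B: #8, #13, #14 → 3.

3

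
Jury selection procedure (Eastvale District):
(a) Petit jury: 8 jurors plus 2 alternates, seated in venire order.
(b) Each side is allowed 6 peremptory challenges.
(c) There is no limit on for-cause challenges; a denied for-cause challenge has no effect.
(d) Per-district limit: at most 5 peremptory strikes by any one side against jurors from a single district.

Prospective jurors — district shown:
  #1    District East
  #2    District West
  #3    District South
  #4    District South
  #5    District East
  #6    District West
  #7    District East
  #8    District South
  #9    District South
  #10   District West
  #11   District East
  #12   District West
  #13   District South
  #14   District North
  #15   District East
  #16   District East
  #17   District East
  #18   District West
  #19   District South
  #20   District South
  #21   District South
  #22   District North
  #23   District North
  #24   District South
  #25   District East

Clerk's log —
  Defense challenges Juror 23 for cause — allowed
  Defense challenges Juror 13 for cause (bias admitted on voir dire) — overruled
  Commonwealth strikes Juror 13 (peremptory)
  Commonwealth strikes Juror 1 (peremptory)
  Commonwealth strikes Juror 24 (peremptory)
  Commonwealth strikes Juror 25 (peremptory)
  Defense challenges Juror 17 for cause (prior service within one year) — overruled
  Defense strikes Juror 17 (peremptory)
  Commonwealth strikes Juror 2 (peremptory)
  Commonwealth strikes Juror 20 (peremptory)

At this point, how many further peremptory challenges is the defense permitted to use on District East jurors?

Defense peremptories so far: #17 — 1 of 6 used, 5 left overall.
Against District East: #17 — 1 used; per-district cap 5 leaves 4.
Binding limit: min(5, 4) = 4.

4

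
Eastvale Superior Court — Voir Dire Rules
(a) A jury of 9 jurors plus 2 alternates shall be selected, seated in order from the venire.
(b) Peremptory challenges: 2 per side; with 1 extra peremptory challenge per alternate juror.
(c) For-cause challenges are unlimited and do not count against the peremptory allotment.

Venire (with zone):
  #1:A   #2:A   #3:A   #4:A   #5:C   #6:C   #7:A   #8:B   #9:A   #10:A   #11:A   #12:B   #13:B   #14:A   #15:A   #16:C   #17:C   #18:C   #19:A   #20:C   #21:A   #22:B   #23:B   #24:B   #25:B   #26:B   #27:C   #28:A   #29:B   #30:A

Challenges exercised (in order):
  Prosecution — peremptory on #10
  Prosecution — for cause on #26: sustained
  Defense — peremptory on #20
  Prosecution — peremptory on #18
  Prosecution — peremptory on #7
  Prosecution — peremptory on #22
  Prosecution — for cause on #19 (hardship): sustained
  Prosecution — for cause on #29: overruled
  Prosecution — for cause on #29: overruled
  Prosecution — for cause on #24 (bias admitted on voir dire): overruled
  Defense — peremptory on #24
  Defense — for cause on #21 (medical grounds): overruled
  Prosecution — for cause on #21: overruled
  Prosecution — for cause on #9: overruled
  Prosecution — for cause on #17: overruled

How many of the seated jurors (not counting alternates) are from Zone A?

6

Removed: #7, #10, #18, #19, #20, #22, #24, #26.
Seated jurors 1–9: #1, #2, #3, #4, #5, #6, #8, #9, #11 (alternates #12, #13 not counted).
Of those, in Zone A: #1, #2, #3, #4, #9, #11 → 6.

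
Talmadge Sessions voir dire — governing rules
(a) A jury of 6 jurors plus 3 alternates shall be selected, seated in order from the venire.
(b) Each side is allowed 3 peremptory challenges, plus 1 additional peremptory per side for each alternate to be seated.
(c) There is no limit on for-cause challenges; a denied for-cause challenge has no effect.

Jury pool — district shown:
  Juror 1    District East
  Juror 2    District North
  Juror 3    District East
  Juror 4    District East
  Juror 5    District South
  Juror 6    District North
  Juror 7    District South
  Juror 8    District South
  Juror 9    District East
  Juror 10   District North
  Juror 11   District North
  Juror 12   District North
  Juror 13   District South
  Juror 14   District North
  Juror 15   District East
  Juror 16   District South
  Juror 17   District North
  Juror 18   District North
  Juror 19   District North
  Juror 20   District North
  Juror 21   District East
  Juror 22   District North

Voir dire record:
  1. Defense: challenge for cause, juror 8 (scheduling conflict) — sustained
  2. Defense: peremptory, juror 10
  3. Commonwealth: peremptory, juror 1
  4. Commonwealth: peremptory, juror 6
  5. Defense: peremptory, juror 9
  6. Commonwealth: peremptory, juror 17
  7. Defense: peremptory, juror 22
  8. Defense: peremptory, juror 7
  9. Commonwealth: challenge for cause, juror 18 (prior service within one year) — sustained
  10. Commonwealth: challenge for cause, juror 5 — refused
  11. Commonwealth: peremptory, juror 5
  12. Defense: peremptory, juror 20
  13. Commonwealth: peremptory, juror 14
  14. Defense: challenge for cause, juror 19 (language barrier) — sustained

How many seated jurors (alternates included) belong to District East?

4

Removed: #1, #5, #6, #7, #8, #9, #10, #14, #17, #18, #19, #20, #22.
Seated (9 incl. alternates): #2, #3, #4, #11, #12, #13, #15, #16, #21.
Of those, in District East: #3, #4, #15, #21 → 4.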